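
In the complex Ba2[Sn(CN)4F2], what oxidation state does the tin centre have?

2 barium outside the brackets (+2 each) → the complex ion is 4−.
Ligand charges: 2×F = -2; 4×CN = -4; sum -6.
Sn + (-6) = 4− ⇒ Sn is +2.

+2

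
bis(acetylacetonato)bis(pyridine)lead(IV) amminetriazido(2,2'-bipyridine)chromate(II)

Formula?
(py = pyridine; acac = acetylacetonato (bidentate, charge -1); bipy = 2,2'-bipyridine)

[Pb(acac)2(py)2][Cr(bipy)(N3)3(NH3)]2

Cation [Pb…]: ligand charges -2, Pb(IV) ⇒ ion charge 2+.
Anion [Cr…]: ligand charges -3, Cr(II) ⇒ ion charge 1−.
One 2+ cation requires 2 of the 1− anion.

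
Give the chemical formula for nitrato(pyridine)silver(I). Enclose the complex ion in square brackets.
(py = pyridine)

Ligands: 1 nitrato (NO3, -1), 1 pyridine (py, neutral). Ligand charge sum = -1.
With Ag in oxidation state +1, the complex ion is [Ag...].

[Ag(NO3)(py)]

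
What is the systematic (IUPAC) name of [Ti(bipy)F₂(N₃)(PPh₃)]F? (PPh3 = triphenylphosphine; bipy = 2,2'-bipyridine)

The 1 fluoride counter-ion carries a total charge of -1, so each complex ion is 1+.
Ligand charges: 1×triphenylphosphine (neutral), 1×azido (-1 each), 1×2,2'-bipyridine (neutral), 2×fluoro (-1 each); total -3. So Ti + (-3) = 1+, giving Ti = +4.
Ligands are named alphabetically: azido before bipyridine before fluoro before triphenylphosphine.

azido(2,2'-bipyridine)difluoro(triphenylphosphine)titanium(IV) fluoride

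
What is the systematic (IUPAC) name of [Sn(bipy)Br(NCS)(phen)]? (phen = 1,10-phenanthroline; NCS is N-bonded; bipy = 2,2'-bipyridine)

There is no counter-ion, so the complex is neutral overall.
Ligand charges: 1×1,10-phenanthroline (neutral), 1×isothiocyanato (-1 each), 1×2,2'-bipyridine (neutral), 1×bromo (-1 each); total -2. So Sn + (-2) = 0, giving Sn = +2.
Ligands are named alphabetically: bipyridine before bromo before isothiocyanato before phenanthroline.

(2,2'-bipyridine)bromoisothiocyanato(1,10-phenanthroline)tin(II)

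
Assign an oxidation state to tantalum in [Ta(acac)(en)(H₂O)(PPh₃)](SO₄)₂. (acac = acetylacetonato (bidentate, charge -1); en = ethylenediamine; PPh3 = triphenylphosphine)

+5

2 sulfate outside the brackets (-2 each) → the complex ion is 4+.
Ligand charges: 1×acac = -1; 1×en neutral; 1×PPh3 neutral; 1×H2O neutral; sum -1.
Ta + (-1) = 4+ ⇒ Ta is +5.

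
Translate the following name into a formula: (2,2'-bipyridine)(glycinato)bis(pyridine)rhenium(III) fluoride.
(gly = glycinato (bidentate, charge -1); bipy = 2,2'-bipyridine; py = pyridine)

[Re(bipy)(gly)(py)2]F2

Ligands: 1 glycinato (gly, -1), 1 2,2'-bipyridine (bipy, neutral), 2 pyridine (py, neutral). Ligand charge sum = -1.
Charge balance with fluoride (-1) requires 1 complex ion per 2 fluoride.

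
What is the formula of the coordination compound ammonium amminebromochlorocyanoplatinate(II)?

NH4[PtBrCl(CN)(NH3)]

Ligands: 1 ammine (NH3, neutral), 1 cyano (CN, -1), 1 chloro (Cl, -1), 1 bromo (Br, -1). Ligand charge sum = -3.
Charge balance with ammonium (+1) requires 1 complex ion per 1 ammonium.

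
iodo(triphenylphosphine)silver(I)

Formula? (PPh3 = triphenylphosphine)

[AgI(PPh3)]

Ligands: 1 triphenylphosphine (PPh3, neutral), 1 iodo (I, -1). Ligand charge sum = -1.
With Ag in oxidation state +1, the complex ion is [Ag...].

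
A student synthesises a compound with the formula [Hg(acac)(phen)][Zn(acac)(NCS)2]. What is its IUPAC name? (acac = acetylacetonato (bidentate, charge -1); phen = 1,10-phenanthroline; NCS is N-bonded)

(acetylacetonato)(1,10-phenanthroline)mercury(II) (acetylacetonato)diisothiocyanatozincate(II)

Both ions are complex: the cation is named first with the plain metal name, the anion second with the -ate form; each ion's ligands are alphabetised independently.
Zinc is always +2 in its complexes; the anion's ligand charges sum to -3, so the complex anion is 1−.
A 1:1 salt means the cation carries the equal and opposite charge, 1+.
Cation: ligand charges sum to -1; for the ion to be 1+, Hg = +2.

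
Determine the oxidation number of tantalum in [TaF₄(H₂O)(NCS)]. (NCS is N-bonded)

No counter-ion: the bracketed complex is neutral.
Ligand charges: 1×H2O neutral; 1×NCS = -1; 4×F = -4; sum -5.
Ta + (-5) = 0 ⇒ Ta is +5.

+5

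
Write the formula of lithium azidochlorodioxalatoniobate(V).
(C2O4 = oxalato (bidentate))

Ligands: 1 azido (N3, -1), 1 chloro (Cl, -1), 2 oxalato (C2O4, -2). Ligand charge sum = -6.
With Nb in oxidation state +5, the complex ion is [Nb...]^1−.
Charge balance with lithium (+1) requires 1 complex ion per 1 lithium.

Li[Nb(C2O4)2Cl(N3)]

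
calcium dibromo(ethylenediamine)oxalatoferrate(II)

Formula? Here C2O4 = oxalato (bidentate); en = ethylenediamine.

Ligands: 1 oxalato (C2O4, -2), 1 ethylenediamine (en, neutral), 2 bromo (Br, -1). Ligand charge sum = -4.
With Fe in oxidation state +2, the complex ion is [Fe...]^2−.
Charge balance with calcium (+2) requires 1 complex ion per 1 calcium.

Ca[FeBr2(C2O4)(en)]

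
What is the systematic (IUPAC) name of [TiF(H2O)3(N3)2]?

There is no counter-ion, so the complex is neutral overall.
Ligand charges: 1×fluoro (-1 each), 2×azido (-1 each), 3×aqua (neutral); total -3. So Ti + (-3) = 0, giving Ti = +3.
Ligands are named alphabetically: aqua before azido before fluoro.

triaquadiazidofluorotitanium(III)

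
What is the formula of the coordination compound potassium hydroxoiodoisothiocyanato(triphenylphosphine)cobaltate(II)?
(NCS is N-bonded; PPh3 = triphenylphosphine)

Ligands: 1 isothiocyanato (NCS, -1), 1 iodo (I, -1), 1 hydroxo (OH, -1), 1 triphenylphosphine (PPh3, neutral). Ligand charge sum = -3.
With Co in oxidation state +2, the complex ion is [Co...]^1−.
Charge balance with potassium (+1) requires 1 complex ion per 1 potassium.

K[CoI(NCS)(OH)(PPh3)]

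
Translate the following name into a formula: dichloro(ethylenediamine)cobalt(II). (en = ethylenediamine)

Ligands: 1 ethylenediamine (en, neutral), 2 chloro (Cl, -1). Ligand charge sum = -2.
With Co in oxidation state +2, the complex ion is [Co...].

[CoCl2(en)]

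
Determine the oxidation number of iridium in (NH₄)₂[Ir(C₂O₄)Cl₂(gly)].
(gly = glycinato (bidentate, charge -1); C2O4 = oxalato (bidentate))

+3

2 ammonium outside the brackets (+1 each) → the complex ion is 2−.
Ligand charges: 1×gly = -1; 1×C2O4 = -2; 2×Cl = -2; sum -5.
Ir + (-5) = 2− ⇒ Ir is +3.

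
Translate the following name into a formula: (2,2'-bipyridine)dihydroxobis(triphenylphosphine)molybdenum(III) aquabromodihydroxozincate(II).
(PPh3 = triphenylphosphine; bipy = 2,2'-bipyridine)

Cation [Mo…]: ligand charges -2, Mo(III) ⇒ ion charge 1+.
Anion [Zn…]: ligand charges -3, Zn(II) ⇒ ion charge 1−.
One 1+ cation balances one 1− anion.

[Mo(bipy)(OH)2(PPh3)2][ZnBr(H2O)(OH)2]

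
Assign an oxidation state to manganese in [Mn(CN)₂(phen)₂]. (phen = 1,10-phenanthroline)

No counter-ion: the bracketed complex is neutral.
Ligand charges: 2×CN = -2; 2×phen neutral; sum -2.
Mn + (-2) = 0 ⇒ Mn is +2.

+2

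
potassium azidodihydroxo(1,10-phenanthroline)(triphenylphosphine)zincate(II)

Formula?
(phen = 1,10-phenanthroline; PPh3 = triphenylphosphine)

Ligands: 1 azido (N3, -1), 2 hydroxo (OH, -1), 1 1,10-phenanthroline (phen, neutral), 1 triphenylphosphine (PPh3, neutral). Ligand charge sum = -3.
With Zn in oxidation state +2, the complex ion is [Zn...]^1−.
Charge balance with potassium (+1) requires 1 complex ion per 1 potassium.

K[Zn(N3)(OH)2(phen)(PPh3)]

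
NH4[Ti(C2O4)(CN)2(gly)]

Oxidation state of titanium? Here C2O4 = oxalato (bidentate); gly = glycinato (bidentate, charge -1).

+4

1 ammonium outside the brackets (+1 each) → the complex ion is 1−.
Ligand charges: 2×CN = -2; 1×C2O4 = -2; 1×gly = -1; sum -5.
Ti + (-5) = 1− ⇒ Ti is +4.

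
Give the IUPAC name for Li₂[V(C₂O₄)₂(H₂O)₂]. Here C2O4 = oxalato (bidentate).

lithium diaquadioxalatovanadate(II)

The 2 lithium counter-ions carry a total charge of +2, so each complex ion is 2−.
Ligand charges: 2×aqua (neutral), 2×oxalato (-2 each); total -4. So V + (-4) = 2−, giving V = +2.
Ligands are named alphabetically: aqua before oxalato.
The complex ion is anionic, so vanadium takes the -ate form vanadate(II).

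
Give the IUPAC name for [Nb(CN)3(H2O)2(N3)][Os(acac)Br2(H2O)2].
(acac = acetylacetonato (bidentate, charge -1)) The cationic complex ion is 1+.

The complex cation is given as 1+; its ligand charges sum to -4, so Nb = +5.
A 1:1 salt means the anion carries the equal and opposite charge, 1−.
Anion: ligand charges sum to -3; for the ion to be 1−, Os = +2.

diaquaazidotricyanoniobium(V) (acetylacetonato)diaquadibromoosmate(II)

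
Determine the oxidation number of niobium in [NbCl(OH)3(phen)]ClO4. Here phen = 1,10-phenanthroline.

1 perchlorate outside the brackets (-1 each) → the complex ion is 1+.
Ligand charges: 3×OH = -3; 1×phen neutral; 1×Cl = -1; sum -4.
Nb + (-4) = 1+ ⇒ Nb is +5.

+5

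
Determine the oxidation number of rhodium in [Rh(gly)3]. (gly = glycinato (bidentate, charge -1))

+3

No counter-ion: the bracketed complex is neutral.
Ligand charges: 3×gly = -3; sum -3.
Rh + (-3) = 0 ⇒ Rh is +3.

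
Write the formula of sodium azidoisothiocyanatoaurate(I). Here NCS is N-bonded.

Ligands: 1 azido (N3, -1), 1 isothiocyanato (NCS, -1). Ligand charge sum = -2.
With Au in oxidation state +1, the complex ion is [Au...]^1−.
Charge balance with sodium (+1) requires 1 complex ion per 1 sodium.

Na[Au(N3)(NCS)]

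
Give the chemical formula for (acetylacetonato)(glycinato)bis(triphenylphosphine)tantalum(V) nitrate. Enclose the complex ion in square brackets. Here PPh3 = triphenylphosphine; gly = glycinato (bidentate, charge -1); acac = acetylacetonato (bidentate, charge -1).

[Ta(acac)(gly)(PPh3)2](NO3)3

Ligands: 2 triphenylphosphine (PPh3, neutral), 1 glycinato (gly, -1), 1 acetylacetonato (acac, -1). Ligand charge sum = -2.
With Ta in oxidation state +5, the complex ion is [Ta...]^3+.
Charge balance with nitrate (-1) requires 1 complex ion per 3 nitrate.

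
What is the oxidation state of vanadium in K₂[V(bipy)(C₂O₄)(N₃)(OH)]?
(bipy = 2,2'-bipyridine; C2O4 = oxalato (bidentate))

+2

2 potassium outside the brackets (+1 each) → the complex ion is 2−.
Ligand charges: 1×OH = -1; 1×bipy neutral; 1×C2O4 = -2; 1×N3 = -1; sum -4.
V + (-4) = 2− ⇒ V is +2.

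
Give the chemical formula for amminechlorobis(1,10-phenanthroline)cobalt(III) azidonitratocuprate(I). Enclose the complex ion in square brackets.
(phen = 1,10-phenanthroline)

[CoCl(NH3)(phen)2][Cu(N3)(NO3)]2

Cation [Co…]: ligand charges -1, Co(III) ⇒ ion charge 2+.
Anion [Cu…]: ligand charges -2, Cu(I) ⇒ ion charge 1−.
One 2+ cation requires 2 of the 1− anion.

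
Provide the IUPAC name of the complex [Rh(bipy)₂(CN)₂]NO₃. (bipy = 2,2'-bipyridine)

The 1 nitrate counter-ion carries a total charge of -1, so each complex ion is 1+.
Ligand charges: 2×2,2'-bipyridine (neutral), 2×cyano (-1 each); total -2. So Rh + (-2) = 1+, giving Rh = +3.
Ligands are named alphabetically: bipyridine before cyano.

bis(2,2'-bipyridine)dicyanorhodium(III) nitrate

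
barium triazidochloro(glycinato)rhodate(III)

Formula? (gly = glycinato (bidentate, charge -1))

Ligands: 1 glycinato (gly, -1), 1 chloro (Cl, -1), 3 azido (N3, -1). Ligand charge sum = -5.
With Rh in oxidation state +3, the complex ion is [Rh...]^2−.
Charge balance with barium (+2) requires 1 complex ion per 1 barium.

Ba[RhCl(gly)(N3)3]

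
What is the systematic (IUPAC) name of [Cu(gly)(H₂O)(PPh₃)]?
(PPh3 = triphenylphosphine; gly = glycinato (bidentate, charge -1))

aqua(glycinato)(triphenylphosphine)copper(I)

There is no counter-ion, so the complex is neutral overall.
Ligand charges: 1×triphenylphosphine (neutral), 1×aqua (neutral), 1×glycinato (-1 each); total -1. So Cu + (-1) = 0, giving Cu = +1.
Ligands are named alphabetically: aqua before glycinato before triphenylphosphine.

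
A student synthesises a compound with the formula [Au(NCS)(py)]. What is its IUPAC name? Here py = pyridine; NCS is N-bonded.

isothiocyanato(pyridine)gold(I)

There is no counter-ion, so the complex is neutral overall.
Ligand charges: 1×pyridine (neutral), 1×isothiocyanato (-1 each); total -1. So Au + (-1) = 0, giving Au = +1.
Ligands are named alphabetically: isothiocyanato before pyridine.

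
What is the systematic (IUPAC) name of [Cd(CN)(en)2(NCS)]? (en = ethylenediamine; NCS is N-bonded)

There is no counter-ion, so the complex is neutral overall.
Ligand charges: 1×cyano (-1 each), 2×ethylenediamine (neutral), 1×isothiocyanato (-1 each); total -2. So Cd + (-2) = 0, giving Cd = +2.
Ligands are named alphabetically: cyano before ethylenediamine before isothiocyanato.

cyanobis(ethylenediamine)isothiocyanatocadmium(II)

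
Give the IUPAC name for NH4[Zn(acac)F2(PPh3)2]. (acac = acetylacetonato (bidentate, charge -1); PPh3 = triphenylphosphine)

The 1 ammonium counter-ion carries a total charge of +1, so each complex ion is 1−.
Ligand charges: 1×acetylacetonato (-1 each), 2×fluoro (-1 each), 2×triphenylphosphine (neutral); total -3. So Zn + (-3) = 1−, giving Zn = +2.
Ligands are named alphabetically: acetylacetonato before fluoro before triphenylphosphine.
The complex ion is anionic, so zinc takes the -ate form zincate(II).

ammonium (acetylacetonato)difluorobis(triphenylphosphine)zincate(II)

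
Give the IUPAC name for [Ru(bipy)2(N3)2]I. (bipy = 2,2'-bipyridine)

The 1 iodide counter-ion carries a total charge of -1, so each complex ion is 1+.
Ligand charges: 2×azido (-1 each), 2×2,2'-bipyridine (neutral); total -2. So Ru + (-2) = 1+, giving Ru = +3.
Ligands are named alphabetically: azido before bipyridine.

diazidobis(2,2'-bipyridine)ruthenium(III) iodide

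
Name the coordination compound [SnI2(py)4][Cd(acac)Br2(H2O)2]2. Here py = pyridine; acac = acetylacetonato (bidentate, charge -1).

Both ions are complex: the cation is named first with the plain metal name, the anion second with the -ate form; each ion's ligands are alphabetised independently.
Cadmium is always +2 in its complexes; the anion's ligand charges sum to -3, so the complex anion is 1−.
With 2 anions per cation, the cation must be 2×1 = 2+.
Cation: ligand charges sum to -2; for the ion to be 2+, Sn = +4.

diiodotetrakis(pyridine)tin(IV) (acetylacetonato)diaquadibromocadmate(II)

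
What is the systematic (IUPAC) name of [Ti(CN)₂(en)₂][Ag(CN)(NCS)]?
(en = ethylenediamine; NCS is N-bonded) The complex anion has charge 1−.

Both ions are complex: the cation is named first with the plain metal name, the anion second with the -ate form; each ion's ligands are alphabetised independently.
The complex anion is given as 1−; its ligand charges sum to -2, so Ag = +1.
A 1:1 salt means the cation carries the equal and opposite charge, 1+.
Cation: ligand charges sum to -2; for the ion to be 1+, Ti = +3.

dicyanobis(ethylenediamine)titanium(III) cyanoisothiocyanatoargentate(I)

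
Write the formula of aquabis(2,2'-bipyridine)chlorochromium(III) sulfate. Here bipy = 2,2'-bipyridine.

Ligands: 1 chloro (Cl, -1), 1 aqua (H2O, neutral), 2 2,2'-bipyridine (bipy, neutral). Ligand charge sum = -1.
With Cr in oxidation state +3, the complex ion is [Cr...]^2+.
Charge balance with sulfate (-2) requires 1 complex ion per 1 sulfate.

[Cr(bipy)2Cl(H2O)]SO4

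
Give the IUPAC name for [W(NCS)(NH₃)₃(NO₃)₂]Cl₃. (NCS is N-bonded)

The 3 chloride counter-ions carry a total charge of -3, so each complex ion is 3+.
Ligand charges: 2×nitrato (-1 each), 3×ammine (neutral), 1×isothiocyanato (-1 each); total -3. So W + (-3) = 3+, giving W = +6.
Ligands are named alphabetically: ammine before isothiocyanato before nitrato.

triammineisothiocyanatodinitratotungsten(VI) chloride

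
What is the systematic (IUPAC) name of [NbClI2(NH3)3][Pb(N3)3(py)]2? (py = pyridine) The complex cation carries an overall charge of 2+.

Both ions are complex: the cation is named first with the plain metal name, the anion second with the -ate form; each ion's ligands are alphabetised independently.
The complex cation is given as 2+; its ligand charges sum to -3, so Nb = +5.
With 2 anions per cation, each anion must be 2/2 = 1−.
Anion: ligand charges sum to -3; for the ion to be 1−, Pb = +2.

triamminechlorodiiodoniobium(V) triazido(pyridine)plumbate(II)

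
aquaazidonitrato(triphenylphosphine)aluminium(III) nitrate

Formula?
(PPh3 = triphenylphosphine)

[Al(H2O)(N3)(NO3)(PPh3)]NO3

Ligands: 1 aqua (H2O, neutral), 1 triphenylphosphine (PPh3, neutral), 1 nitrato (NO3, -1), 1 azido (N3, -1). Ligand charge sum = -2.
With Al in oxidation state +3, the complex ion is [Al...]^1+.
Charge balance with nitrate (-1) requires 1 complex ion per 1 nitrate.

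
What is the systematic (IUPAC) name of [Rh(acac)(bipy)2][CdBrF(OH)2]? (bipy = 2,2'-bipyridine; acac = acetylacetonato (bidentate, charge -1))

(acetylacetonato)bis(2,2'-bipyridine)rhodium(III) bromofluorodihydroxocadmate(II)

Both ions are complex: the cation is named first with the plain metal name, the anion second with the -ate form; each ion's ligands are alphabetised independently.
Cadmium is always +2 in its complexes; the anion's ligand charges sum to -4, so the complex anion is 2−.
A 1:1 salt means the cation carries the equal and opposite charge, 2+.
Cation: ligand charges sum to -1; for the ion to be 2+, Rh = +3.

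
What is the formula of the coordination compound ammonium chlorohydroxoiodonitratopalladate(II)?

Ligands: 1 nitrato (NO3, -1), 1 chloro (Cl, -1), 1 iodo (I, -1), 1 hydroxo (OH, -1). Ligand charge sum = -4.
With Pd in oxidation state +2, the complex ion is [Pd...]^2−.
Charge balance with ammonium (+1) requires 1 complex ion per 2 ammonium.

(NH4)2[PdClI(NO3)(OH)]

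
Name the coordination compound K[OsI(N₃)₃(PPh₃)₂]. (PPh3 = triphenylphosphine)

potassium triazidoiodobis(triphenylphosphine)osmate(III)

The 1 potassium counter-ion carries a total charge of +1, so each complex ion is 1−.
Ligand charges: 3×azido (-1 each), 1×iodo (-1 each), 2×triphenylphosphine (neutral); total -4. So Os + (-4) = 1−, giving Os = +3.
The complex ion is anionic, so osmium takes the -ate form osmate(III).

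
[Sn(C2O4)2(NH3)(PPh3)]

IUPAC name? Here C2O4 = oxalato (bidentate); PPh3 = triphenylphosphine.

amminedioxalato(triphenylphosphine)tin(IV)

There is no counter-ion, so the complex is neutral overall.
Ligand charges: 2×oxalato (-2 each), 1×ammine (neutral), 1×triphenylphosphine (neutral); total -4. So Sn + (-4) = 0, giving Sn = +4.
Ligands are named alphabetically: ammine before oxalato before triphenylphosphine.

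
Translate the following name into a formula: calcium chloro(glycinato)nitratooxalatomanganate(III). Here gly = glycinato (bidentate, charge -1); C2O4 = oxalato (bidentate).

Ligands: 1 glycinato (gly, -1), 1 chloro (Cl, -1), 1 oxalato (C2O4, -2), 1 nitrato (NO3, -1). Ligand charge sum = -5.
With Mn in oxidation state +3, the complex ion is [Mn...]^2−.
Charge balance with calcium (+2) requires 1 complex ion per 1 calcium.

Ca[Mn(C2O4)Cl(gly)(NO3)]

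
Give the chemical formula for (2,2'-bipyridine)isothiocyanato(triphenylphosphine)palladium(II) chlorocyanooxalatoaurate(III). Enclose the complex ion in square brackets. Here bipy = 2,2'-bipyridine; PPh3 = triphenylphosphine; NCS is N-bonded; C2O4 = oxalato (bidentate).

[Pd(bipy)(NCS)(PPh3)][Au(C2O4)Cl(CN)]

Cation [Pd…]: ligand charges -1, Pd(II) ⇒ ion charge 1+.
Anion [Au…]: ligand charges -4, Au(III) ⇒ ion charge 1−.
One 1+ cation balances one 1− anion.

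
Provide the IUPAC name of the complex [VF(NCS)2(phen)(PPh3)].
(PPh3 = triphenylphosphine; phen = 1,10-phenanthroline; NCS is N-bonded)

There is no counter-ion, so the complex is neutral overall.
Ligand charges: 1×triphenylphosphine (neutral), 1×fluoro (-1 each), 1×1,10-phenanthroline (neutral), 2×isothiocyanato (-1 each); total -3. So V + (-3) = 0, giving V = +3.
Ligands are named alphabetically: fluoro before isothiocyanato before phenanthroline before triphenylphosphine.

fluorodiisothiocyanato(1,10-phenanthroline)(triphenylphosphine)vanadium(III)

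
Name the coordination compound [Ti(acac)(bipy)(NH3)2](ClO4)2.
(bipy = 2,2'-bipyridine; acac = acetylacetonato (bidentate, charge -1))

The 2 perchlorate counter-ions carry a total charge of -2, so each complex ion is 2+.
Ligand charges: 2×ammine (neutral), 1×2,2'-bipyridine (neutral), 1×acetylacetonato (-1 each); total -1. So Ti + (-1) = 2+, giving Ti = +3.
Ligands are named alphabetically: acetylacetonato before ammine before bipyridine.

(acetylacetonato)diammine(2,2'-bipyridine)titanium(III) perchlorate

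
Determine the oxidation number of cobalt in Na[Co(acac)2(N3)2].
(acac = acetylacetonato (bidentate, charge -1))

+3

1 sodium outside the brackets (+1 each) → the complex ion is 1−.
Ligand charges: 2×acac = -2; 2×N3 = -2; sum -4.
Co + (-4) = 1− ⇒ Co is +3.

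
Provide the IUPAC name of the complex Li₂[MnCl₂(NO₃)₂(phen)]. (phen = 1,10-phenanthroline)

lithium dichlorodinitrato(1,10-phenanthroline)manganate(II)

The 2 lithium counter-ions carry a total charge of +2, so each complex ion is 2−.
Ligand charges: 1×1,10-phenanthroline (neutral), 2×chloro (-1 each), 2×nitrato (-1 each); total -4. So Mn + (-4) = 2−, giving Mn = +2.
The complex ion is anionic, so manganese takes the -ate form manganate(II).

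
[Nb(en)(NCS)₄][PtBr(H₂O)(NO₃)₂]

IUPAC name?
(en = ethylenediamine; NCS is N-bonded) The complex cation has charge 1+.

(ethylenediamine)tetraisothiocyanatoniobium(V) aquabromodinitratoplatinate(II)

The complex cation is given as 1+; its ligand charges sum to -4, so Nb = +5.
A 1:1 salt means the anion carries the equal and opposite charge, 1−.
Anion: ligand charges sum to -3; for the ion to be 1−, Pt = +2.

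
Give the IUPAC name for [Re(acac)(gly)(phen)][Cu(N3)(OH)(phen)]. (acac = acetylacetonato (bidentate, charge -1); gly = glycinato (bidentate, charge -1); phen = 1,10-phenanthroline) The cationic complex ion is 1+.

Both ions are complex: the cation is named first with the plain metal name, the anion second with the -ate form; each ion's ligands are alphabetised independently.
The complex cation is given as 1+; its ligand charges sum to -2, so Re = +3.
A 1:1 salt means the anion carries the equal and opposite charge, 1−.
Anion: ligand charges sum to -2; for the ion to be 1−, Cu = +1.

(acetylacetonato)(glycinato)(1,10-phenanthroline)rhenium(III) azidohydroxo(1,10-phenanthroline)cuprate(I)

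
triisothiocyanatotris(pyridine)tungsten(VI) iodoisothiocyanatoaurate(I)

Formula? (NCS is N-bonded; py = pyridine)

[W(NCS)3(py)3][AuI(NCS)]3

Cation [W…]: ligand charges -3, W(VI) ⇒ ion charge 3+.
Anion [Au…]: ligand charges -2, Au(I) ⇒ ion charge 1−.
One 3+ cation requires 3 of the 1− anion.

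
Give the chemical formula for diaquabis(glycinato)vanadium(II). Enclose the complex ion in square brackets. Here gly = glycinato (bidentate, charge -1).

[V(gly)2(H2O)2]

Ligands: 2 glycinato (gly, -1), 2 aqua (H2O, neutral). Ligand charge sum = -2.
With V in oxidation state +2, the complex ion is [V...].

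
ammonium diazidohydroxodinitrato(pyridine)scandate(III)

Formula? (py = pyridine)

(NH4)2[Sc(N3)2(NO3)2(OH)(py)]

Ligands: 2 azido (N3, -1), 1 pyridine (py, neutral), 1 hydroxo (OH, -1), 2 nitrato (NO3, -1). Ligand charge sum = -5.
With Sc in oxidation state +3, the complex ion is [Sc...]^2−.
Charge balance with ammonium (+1) requires 1 complex ion per 2 ammonium.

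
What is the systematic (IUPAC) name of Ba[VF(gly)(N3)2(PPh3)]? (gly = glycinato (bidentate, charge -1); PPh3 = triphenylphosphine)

barium diazidofluoro(glycinato)(triphenylphosphine)vanadate(II)

The 1 barium counter-ion carries a total charge of +2, so each complex ion is 2−.
Ligand charges: 1×glycinato (-1 each), 1×fluoro (-1 each), 1×triphenylphosphine (neutral), 2×azido (-1 each); total -4. So V + (-4) = 2−, giving V = +2.
The complex ion is anionic, so vanadium takes the -ate form vanadate(II).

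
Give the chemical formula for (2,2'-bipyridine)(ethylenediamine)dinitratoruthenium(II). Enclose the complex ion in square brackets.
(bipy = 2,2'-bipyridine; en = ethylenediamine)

[Ru(bipy)(en)(NO3)2]

Ligands: 1 2,2'-bipyridine (bipy, neutral), 2 nitrato (NO3, -1), 1 ethylenediamine (en, neutral). Ligand charge sum = -2.
With Ru in oxidation state +2, the complex ion is [Ru...].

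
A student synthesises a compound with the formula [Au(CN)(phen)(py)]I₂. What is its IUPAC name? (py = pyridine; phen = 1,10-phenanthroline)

cyano(1,10-phenanthroline)(pyridine)gold(III) iodide

The 2 iodide counter-ions carry a total charge of -2, so each complex ion is 2+.
Ligand charges: 1×pyridine (neutral), 1×1,10-phenanthroline (neutral), 1×cyano (-1 each); total -1. So Au + (-1) = 2+, giving Au = +3.
Ligands are named alphabetically: cyano before phenanthroline before pyridine.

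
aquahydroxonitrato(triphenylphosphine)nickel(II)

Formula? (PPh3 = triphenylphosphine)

Ligands: 1 nitrato (NO3, -1), 1 aqua (H2O, neutral), 1 triphenylphosphine (PPh3, neutral), 1 hydroxo (OH, -1). Ligand charge sum = -2.
With Ni in oxidation state +2, the complex ion is [Ni...].

[Ni(H2O)(NO3)(OH)(PPh3)]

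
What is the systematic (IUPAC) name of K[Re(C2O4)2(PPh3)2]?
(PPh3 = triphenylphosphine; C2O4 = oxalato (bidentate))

The 1 potassium counter-ion carries a total charge of +1, so each complex ion is 1−.
Ligand charges: 2×triphenylphosphine (neutral), 2×oxalato (-2 each); total -4. So Re + (-4) = 1−, giving Re = +3.
The complex ion is anionic, so rhenium takes the -ate form rhenate(III).

potassium dioxalatobis(triphenylphosphine)rhenate(III)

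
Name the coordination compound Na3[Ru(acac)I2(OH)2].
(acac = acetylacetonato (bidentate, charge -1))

The 3 sodium counter-ions carry a total charge of +3, so each complex ion is 3−.
Ligand charges: 2×hydroxo (-1 each), 2×iodo (-1 each), 1×acetylacetonato (-1 each); total -5. So Ru + (-5) = 3−, giving Ru = +2.
The complex ion is anionic, so ruthenium takes the -ate form ruthenate(II).

sodium (acetylacetonato)dihydroxodiiodoruthenate(II)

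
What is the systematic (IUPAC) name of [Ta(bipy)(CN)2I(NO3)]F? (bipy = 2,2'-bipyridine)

The 1 fluoride counter-ion carries a total charge of -1, so each complex ion is 1+.
Ligand charges: 1×2,2'-bipyridine (neutral), 1×nitrato (-1 each), 2×cyano (-1 each), 1×iodo (-1 each); total -4. So Ta + (-4) = 1+, giving Ta = +5.
Ligands are named alphabetically: bipyridine before cyano before iodo before nitrato.

(2,2'-bipyridine)dicyanoiodonitratotantalum(V) fluoride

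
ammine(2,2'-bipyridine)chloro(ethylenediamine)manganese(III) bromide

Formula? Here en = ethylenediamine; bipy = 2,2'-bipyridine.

Ligands: 1 ethylenediamine (en, neutral), 1 ammine (NH3, neutral), 1 2,2'-bipyridine (bipy, neutral), 1 chloro (Cl, -1). Ligand charge sum = -1.
Charge balance with bromide (-1) requires 1 complex ion per 2 bromide.

[Mn(bipy)Cl(en)(NH3)]Br2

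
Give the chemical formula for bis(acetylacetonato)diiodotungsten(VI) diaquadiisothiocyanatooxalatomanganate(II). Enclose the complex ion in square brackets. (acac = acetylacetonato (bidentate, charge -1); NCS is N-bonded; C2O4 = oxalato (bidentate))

Cation [W…]: ligand charges -4, W(VI) ⇒ ion charge 2+.
Anion [Mn…]: ligand charges -4, Mn(II) ⇒ ion charge 2−.

[W(acac)2I2][Mn(C2O4)(H2O)2(NCS)2]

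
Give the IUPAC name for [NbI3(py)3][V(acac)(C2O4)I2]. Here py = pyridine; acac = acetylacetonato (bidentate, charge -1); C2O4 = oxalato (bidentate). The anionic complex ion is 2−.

Both ions are complex: the cation is named first with the plain metal name, the anion second with the -ate form; each ion's ligands are alphabetised independently.
The complex anion is given as 2−; its ligand charges sum to -5, so V = +3.
A 1:1 salt means the cation carries the equal and opposite charge, 2+.
Cation: ligand charges sum to -3; for the ion to be 2+, Nb = +5.

triiodotris(pyridine)niobium(V) (acetylacetonato)diiodooxalatovanadate(III)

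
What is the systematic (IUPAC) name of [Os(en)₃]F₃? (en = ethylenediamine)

The 3 fluoride counter-ions carry a total charge of -3, so each complex ion is 3+.
Ligand charges: 3×ethylenediamine (neutral); total 0. So Os + (0) = 3+, giving Os = +3.

tris(ethylenediamine)osmium(III) fluoride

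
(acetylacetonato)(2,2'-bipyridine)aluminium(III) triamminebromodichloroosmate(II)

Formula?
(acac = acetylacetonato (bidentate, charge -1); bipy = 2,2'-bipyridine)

[Al(acac)(bipy)][OsBrCl2(NH3)3]2

Cation [Al…]: ligand charges -1, Al(III) ⇒ ion charge 2+.
Anion [Os…]: ligand charges -3, Os(II) ⇒ ion charge 1−.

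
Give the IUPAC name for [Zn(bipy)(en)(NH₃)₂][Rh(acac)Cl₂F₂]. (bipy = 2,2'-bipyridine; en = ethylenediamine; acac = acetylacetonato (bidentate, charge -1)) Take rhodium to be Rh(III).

Rh is given as +3; the anion's ligand charges sum to -5, so the complex anion is 2−.
A 1:1 salt means the cation carries the equal and opposite charge, 2+.
Cation: ligand charges sum to 0; for the ion to be 2+, Zn = +2.

diammine(2,2'-bipyridine)(ethylenediamine)zinc(II) (acetylacetonato)dichlorodifluororhodate(III)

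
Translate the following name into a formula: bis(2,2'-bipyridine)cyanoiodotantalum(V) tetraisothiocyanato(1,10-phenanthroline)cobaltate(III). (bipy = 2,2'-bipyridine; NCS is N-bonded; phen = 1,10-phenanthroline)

Cation [Ta…]: ligand charges -2, Ta(V) ⇒ ion charge 3+.
Anion [Co…]: ligand charges -4, Co(III) ⇒ ion charge 1−.
One 3+ cation requires 3 of the 1− anion.

[Ta(bipy)2(CN)I][Co(NCS)4(phen)]3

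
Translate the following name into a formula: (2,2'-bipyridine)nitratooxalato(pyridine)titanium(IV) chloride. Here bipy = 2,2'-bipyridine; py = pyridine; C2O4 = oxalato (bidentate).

Ligands: 1 2,2'-bipyridine (bipy, neutral), 1 pyridine (py, neutral), 1 oxalato (C2O4, -2), 1 nitrato (NO3, -1). Ligand charge sum = -3.
Charge balance with chloride (-1) requires 1 complex ion per 1 chloride.

[Ti(bipy)(C2O4)(NO3)(py)]Cl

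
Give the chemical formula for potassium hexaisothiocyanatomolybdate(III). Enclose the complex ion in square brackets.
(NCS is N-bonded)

Ligands: 6 isothiocyanato (NCS, -1). Ligand charge sum = -6.
With Mo in oxidation state +3, the complex ion is [Mo...]^3−.
Charge balance with potassium (+1) requires 1 complex ion per 3 potassium.

K3[Mo(NCS)6]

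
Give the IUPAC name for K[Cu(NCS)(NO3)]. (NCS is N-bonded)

The 1 potassium counter-ion carries a total charge of +1, so each complex ion is 1−.
Ligand charges: 1×isothiocyanato (-1 each), 1×nitrato (-1 each); total -2. So Cu + (-2) = 1−, giving Cu = +1.
Ligands are named alphabetically: isothiocyanato before nitrato.
The complex ion is anionic, so copper takes the -ate form cuprate(I).

potassium isothiocyanatonitratocuprate(I)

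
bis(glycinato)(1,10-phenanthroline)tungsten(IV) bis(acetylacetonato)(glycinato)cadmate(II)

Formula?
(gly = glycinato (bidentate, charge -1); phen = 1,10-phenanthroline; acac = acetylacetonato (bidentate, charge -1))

[W(gly)2(phen)][Cd(acac)2(gly)]2

Cation [W…]: ligand charges -2, W(IV) ⇒ ion charge 2+.
Anion [Cd…]: ligand charges -3, Cd(II) ⇒ ion charge 1−.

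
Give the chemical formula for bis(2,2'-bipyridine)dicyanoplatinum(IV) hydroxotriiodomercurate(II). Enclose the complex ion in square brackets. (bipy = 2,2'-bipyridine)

Cation [Pt…]: ligand charges -2, Pt(IV) ⇒ ion charge 2+.
Anion [Hg…]: ligand charges -4, Hg(II) ⇒ ion charge 2−.

[Pt(bipy)2(CN)2][HgI3(OH)]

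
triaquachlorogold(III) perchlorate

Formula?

Ligands: 3 aqua (H2O, neutral), 1 chloro (Cl, -1). Ligand charge sum = -1.
With Au in oxidation state +3, the complex ion is [Au...]^2+.
Charge balance with perchlorate (-1) requires 1 complex ion per 2 perchlorate.

[AuCl(H2O)3](ClO4)2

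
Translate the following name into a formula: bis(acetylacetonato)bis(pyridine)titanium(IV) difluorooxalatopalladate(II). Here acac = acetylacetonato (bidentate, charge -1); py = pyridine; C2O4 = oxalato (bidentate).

[Ti(acac)2(py)2][Pd(C2O4)F2]

Cation [Ti…]: ligand charges -2, Ti(IV) ⇒ ion charge 2+.
Anion [Pd…]: ligand charges -4, Pd(II) ⇒ ion charge 2−.
One 2+ cation balances one 2− anion.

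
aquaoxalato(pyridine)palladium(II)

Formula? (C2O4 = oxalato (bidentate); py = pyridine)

Ligands: 1 aqua (H2O, neutral), 1 oxalato (C2O4, -2), 1 pyridine (py, neutral). Ligand charge sum = -2.
With Pd in oxidation state +2, the complex ion is [Pd...].

[Pd(C2O4)(H2O)(py)]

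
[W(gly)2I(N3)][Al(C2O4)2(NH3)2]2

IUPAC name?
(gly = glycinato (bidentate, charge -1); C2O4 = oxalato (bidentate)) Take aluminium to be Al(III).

azidobis(glycinato)iodotungsten(VI) diamminedioxalatoaluminate(III)

Both ions are complex: the cation is named first with the plain metal name, the anion second with the -ate form; each ion's ligands are alphabetised independently.
Al is given as +3; the anion's ligand charges sum to -4, so the complex anion is 1−.
With 2 anions per cation, the cation must be 2×1 = 2+.
Cation: ligand charges sum to -4; for the ion to be 2+, W = +6.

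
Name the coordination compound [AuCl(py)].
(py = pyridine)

chloro(pyridine)gold(I)

There is no counter-ion, so the complex is neutral overall.
Ligand charges: 1×pyridine (neutral), 1×chloro (-1 each); total -1. So Au + (-1) = 0, giving Au = +1.
Ligands are named alphabetically: chloro before pyridine.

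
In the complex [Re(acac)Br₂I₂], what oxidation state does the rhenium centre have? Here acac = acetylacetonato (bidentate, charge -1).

No counter-ion: the bracketed complex is neutral.
Ligand charges: 2×I = -2; 1×acac = -1; 2×Br = -2; sum -5.
Re + (-5) = 0 ⇒ Re is +5.

+5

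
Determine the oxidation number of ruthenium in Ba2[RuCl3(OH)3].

+2

2 barium outside the brackets (+2 each) → the complex ion is 4−.
Ligand charges: 3×OH = -3; 3×Cl = -3; sum -6.
Ru + (-6) = 4− ⇒ Ru is +2.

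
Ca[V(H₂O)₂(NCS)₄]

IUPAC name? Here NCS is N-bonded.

calcium diaquatetraisothiocyanatovanadate(II)

The 1 calcium counter-ion carries a total charge of +2, so each complex ion is 2−.
Ligand charges: 2×aqua (neutral), 4×isothiocyanato (-1 each); total -4. So V + (-4) = 2−, giving V = +2.
Ligands are named alphabetically: aqua before isothiocyanato.
The complex ion is anionic, so vanadium takes the -ate form vanadate(II).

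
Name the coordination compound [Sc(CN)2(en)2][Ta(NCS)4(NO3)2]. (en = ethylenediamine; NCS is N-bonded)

dicyanobis(ethylenediamine)scandium(III) tetraisothiocyanatodinitratotantalate(V)

Scandium is always +3 in its complexes; the cation's ligand charges sum to -2, so the complex cation is 1+.
A 1:1 salt means the anion carries the equal and opposite charge, 1−.
Anion: ligand charges sum to -6; for the ion to be 1−, Ta = +5.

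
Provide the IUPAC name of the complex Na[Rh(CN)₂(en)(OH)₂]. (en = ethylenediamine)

sodium dicyano(ethylenediamine)dihydroxorhodate(III)

The 1 sodium counter-ion carries a total charge of +1, so each complex ion is 1−.
Ligand charges: 2×hydroxo (-1 each), 1×ethylenediamine (neutral), 2×cyano (-1 each); total -4. So Rh + (-4) = 1−, giving Rh = +3.
Ligands are named alphabetically: cyano before ethylenediamine before hydroxo.
The complex ion is anionic, so rhodium takes the -ate form rhodate(III).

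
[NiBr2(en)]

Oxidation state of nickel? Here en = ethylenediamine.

+2

No counter-ion: the bracketed complex is neutral.
Ligand charges: 1×en neutral; 2×Br = -2; sum -2.
Ni + (-2) = 0 ⇒ Ni is +2.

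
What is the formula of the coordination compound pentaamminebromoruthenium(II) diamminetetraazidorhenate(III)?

Cation [Ru…]: ligand charges -1, Ru(II) ⇒ ion charge 1+.
Anion [Re…]: ligand charges -4, Re(III) ⇒ ion charge 1−.
One 1+ cation balances one 1− anion.

[RuBr(NH3)5][Re(N3)4(NH3)2]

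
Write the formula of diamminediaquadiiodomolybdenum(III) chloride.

[Mo(H2O)2I2(NH3)2]Cl

Ligands: 2 iodo (I, -1), 2 ammine (NH3, neutral), 2 aqua (H2O, neutral). Ligand charge sum = -2.
With Mo in oxidation state +3, the complex ion is [Mo...]^1+.
Charge balance with chloride (-1) requires 1 complex ion per 1 chloride.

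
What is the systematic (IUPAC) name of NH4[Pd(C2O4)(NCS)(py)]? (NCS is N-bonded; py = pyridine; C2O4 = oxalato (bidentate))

The 1 ammonium counter-ion carries a total charge of +1, so each complex ion is 1−.
Ligand charges: 1×isothiocyanato (-1 each), 1×pyridine (neutral), 1×oxalato (-2 each); total -3. So Pd + (-3) = 1−, giving Pd = +2.
The complex ion is anionic, so palladium takes the -ate form palladate(II).

ammonium isothiocyanatooxalato(pyridine)palladate(II)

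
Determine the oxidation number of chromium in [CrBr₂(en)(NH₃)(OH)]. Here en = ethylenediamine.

No counter-ion: the bracketed complex is neutral.
Ligand charges: 1×OH = -1; 2×Br = -2; 1×NH3 neutral; 1×en neutral; sum -3.
Cr + (-3) = 0 ⇒ Cr is +3.

+3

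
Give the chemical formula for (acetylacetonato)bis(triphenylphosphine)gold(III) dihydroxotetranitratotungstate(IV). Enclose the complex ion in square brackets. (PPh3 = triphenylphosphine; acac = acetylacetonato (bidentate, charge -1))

[Au(acac)(PPh3)2][W(NO3)4(OH)2]

Cation [Au…]: ligand charges -1, Au(III) ⇒ ion charge 2+.
Anion [W…]: ligand charges -6, W(IV) ⇒ ion charge 2−.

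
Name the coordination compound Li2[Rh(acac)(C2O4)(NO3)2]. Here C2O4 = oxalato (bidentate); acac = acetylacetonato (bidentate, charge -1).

The 2 lithium counter-ions carry a total charge of +2, so each complex ion is 2−.
Ligand charges: 1×oxalato (-2 each), 2×nitrato (-1 each), 1×acetylacetonato (-1 each); total -5. So Rh + (-5) = 2−, giving Rh = +3.
The complex ion is anionic, so rhodium takes the -ate form rhodate(III).

lithium (acetylacetonato)dinitratooxalatorhodate(III)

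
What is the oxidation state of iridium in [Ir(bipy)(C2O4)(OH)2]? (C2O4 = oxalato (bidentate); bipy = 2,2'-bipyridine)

No counter-ion: the bracketed complex is neutral.
Ligand charges: 1×C2O4 = -2; 1×bipy neutral; 2×OH = -2; sum -4.
Ir + (-4) = 0 ⇒ Ir is +4.

+4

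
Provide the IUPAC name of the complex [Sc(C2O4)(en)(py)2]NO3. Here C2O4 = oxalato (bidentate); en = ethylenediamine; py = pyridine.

The 1 nitrate counter-ion carries a total charge of -1, so each complex ion is 1+.
Ligand charges: 1×oxalato (-2 each), 1×ethylenediamine (neutral), 2×pyridine (neutral); total -2. So Sc + (-2) = 1+, giving Sc = +3.
Ligands are named alphabetically: ethylenediamine before oxalato before pyridine.

(ethylenediamine)oxalatobis(pyridine)scandium(III) nitrate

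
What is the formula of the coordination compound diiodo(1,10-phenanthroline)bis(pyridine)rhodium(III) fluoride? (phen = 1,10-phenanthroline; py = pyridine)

Ligands: 1 1,10-phenanthroline (phen, neutral), 2 iodo (I, -1), 2 pyridine (py, neutral). Ligand charge sum = -2.
With Rh in oxidation state +3, the complex ion is [Rh...]^1+.
Charge balance with fluoride (-1) requires 1 complex ion per 1 fluoride.

[RhI2(phen)(py)2]F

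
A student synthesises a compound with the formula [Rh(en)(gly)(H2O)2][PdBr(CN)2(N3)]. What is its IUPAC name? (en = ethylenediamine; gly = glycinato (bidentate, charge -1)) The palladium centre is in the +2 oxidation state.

Both ions are complex: the cation is named first with the plain metal name, the anion second with the -ate form; each ion's ligands are alphabetised independently.
Pd is given as +2; the anion's ligand charges sum to -4, so the complex anion is 2−.
A 1:1 salt means the cation carries the equal and opposite charge, 2+.
Cation: ligand charges sum to -1; for the ion to be 2+, Rh = +3.

diaqua(ethylenediamine)(glycinato)rhodium(III) azidobromodicyanopalladate(II)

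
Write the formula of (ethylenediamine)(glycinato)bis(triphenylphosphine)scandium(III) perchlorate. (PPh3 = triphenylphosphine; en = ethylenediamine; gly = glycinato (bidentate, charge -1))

[Sc(en)(gly)(PPh3)2](ClO4)2

Ligands: 2 triphenylphosphine (PPh3, neutral), 1 ethylenediamine (en, neutral), 1 glycinato (gly, -1). Ligand charge sum = -1.
With Sc in oxidation state +3, the complex ion is [Sc...]^2+.
Charge balance with perchlorate (-1) requires 1 complex ion per 2 perchlorate.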